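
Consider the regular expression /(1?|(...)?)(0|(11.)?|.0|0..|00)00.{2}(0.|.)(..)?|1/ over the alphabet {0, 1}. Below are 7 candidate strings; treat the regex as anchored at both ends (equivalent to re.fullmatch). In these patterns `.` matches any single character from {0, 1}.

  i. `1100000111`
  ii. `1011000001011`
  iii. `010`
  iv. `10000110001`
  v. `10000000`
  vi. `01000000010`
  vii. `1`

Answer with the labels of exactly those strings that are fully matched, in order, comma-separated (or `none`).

i, iv, v, vi, vii

i → match
ii → no match
iii → no match
iv → match
v → match
vi → match
vii → match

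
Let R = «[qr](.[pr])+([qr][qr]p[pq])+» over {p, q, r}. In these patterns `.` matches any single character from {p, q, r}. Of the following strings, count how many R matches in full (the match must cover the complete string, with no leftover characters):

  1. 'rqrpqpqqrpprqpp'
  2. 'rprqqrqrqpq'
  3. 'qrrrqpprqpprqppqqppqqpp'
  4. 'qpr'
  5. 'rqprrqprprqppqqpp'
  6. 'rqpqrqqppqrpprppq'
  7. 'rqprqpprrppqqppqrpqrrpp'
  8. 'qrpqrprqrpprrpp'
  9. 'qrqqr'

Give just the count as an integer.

1 → no match
2 → no match
3 → match
4 → no match
5 → match
6 → no match
7 → match
8 → match
9 → no match
Total matched: 4

4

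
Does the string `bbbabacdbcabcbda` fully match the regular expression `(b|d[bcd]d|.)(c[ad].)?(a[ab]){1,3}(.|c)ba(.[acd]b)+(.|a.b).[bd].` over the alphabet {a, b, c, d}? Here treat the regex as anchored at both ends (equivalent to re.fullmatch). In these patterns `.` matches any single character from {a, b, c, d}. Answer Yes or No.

No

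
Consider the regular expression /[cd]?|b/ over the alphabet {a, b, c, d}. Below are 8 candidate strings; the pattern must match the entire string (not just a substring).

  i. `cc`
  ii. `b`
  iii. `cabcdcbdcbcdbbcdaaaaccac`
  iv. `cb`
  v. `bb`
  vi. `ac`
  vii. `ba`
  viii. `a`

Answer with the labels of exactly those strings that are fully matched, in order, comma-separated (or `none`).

i → no match
ii → match
iii → no match
iv → no match
v → no match
vi → no match
vii → no match
viii → no match

ii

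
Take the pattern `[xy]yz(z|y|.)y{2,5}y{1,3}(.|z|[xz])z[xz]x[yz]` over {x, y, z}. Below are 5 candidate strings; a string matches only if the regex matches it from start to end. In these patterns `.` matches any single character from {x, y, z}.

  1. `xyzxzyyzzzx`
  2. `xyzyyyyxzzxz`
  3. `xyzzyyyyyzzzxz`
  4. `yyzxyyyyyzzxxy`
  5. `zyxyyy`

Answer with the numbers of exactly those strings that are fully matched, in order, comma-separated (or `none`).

1 → no match
2 → match
3 → match
4 → match
5 → no match

2, 3, 4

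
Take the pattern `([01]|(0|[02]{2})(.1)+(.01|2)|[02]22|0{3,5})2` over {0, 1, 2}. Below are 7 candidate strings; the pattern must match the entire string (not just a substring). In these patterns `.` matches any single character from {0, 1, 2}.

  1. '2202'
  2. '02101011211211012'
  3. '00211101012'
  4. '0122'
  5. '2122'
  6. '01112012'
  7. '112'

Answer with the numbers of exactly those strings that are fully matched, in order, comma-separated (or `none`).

none

1 → no match
2 → no match
3 → no match
4 → no match
5 → no match
6 → no match
7 → no match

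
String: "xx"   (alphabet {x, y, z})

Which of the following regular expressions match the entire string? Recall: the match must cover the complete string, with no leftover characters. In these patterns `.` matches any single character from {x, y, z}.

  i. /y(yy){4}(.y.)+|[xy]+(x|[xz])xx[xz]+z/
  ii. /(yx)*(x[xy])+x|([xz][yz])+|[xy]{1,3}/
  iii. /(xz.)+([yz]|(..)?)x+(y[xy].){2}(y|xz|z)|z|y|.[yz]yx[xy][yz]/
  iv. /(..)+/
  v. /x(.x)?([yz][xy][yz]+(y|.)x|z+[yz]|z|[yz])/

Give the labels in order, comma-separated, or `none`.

ii, iv

i → no match
ii → match
iii → no match
iv → match
v → no match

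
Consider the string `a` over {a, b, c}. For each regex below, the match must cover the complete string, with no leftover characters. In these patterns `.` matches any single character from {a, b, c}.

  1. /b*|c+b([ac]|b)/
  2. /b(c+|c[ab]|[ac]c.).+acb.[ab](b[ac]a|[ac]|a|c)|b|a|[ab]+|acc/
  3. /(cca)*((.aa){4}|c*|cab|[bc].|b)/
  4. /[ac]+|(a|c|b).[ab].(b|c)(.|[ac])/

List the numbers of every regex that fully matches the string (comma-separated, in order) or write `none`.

1 → no match
2 → match
3 → no match
4 → match

2, 4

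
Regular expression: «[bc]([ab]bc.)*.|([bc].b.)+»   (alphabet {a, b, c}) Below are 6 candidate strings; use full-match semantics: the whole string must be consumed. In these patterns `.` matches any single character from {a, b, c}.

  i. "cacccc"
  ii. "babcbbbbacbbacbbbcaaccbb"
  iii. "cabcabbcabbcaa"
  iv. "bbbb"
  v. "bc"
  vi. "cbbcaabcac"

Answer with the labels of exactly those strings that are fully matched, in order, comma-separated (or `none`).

iii, iv, v, vi

i → no match
ii → no match
iii → match
iv → match
v → match
vi → match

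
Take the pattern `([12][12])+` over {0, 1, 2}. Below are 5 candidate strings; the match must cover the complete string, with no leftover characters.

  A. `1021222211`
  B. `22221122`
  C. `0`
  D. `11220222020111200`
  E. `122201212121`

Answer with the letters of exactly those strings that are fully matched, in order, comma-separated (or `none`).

A → no match
B → match
C → no match
D → no match
E → no match

B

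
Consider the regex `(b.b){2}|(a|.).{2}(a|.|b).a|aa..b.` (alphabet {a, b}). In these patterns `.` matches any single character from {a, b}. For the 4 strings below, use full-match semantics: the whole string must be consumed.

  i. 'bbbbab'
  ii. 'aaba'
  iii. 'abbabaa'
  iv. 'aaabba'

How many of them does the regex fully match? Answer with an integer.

i. 'bbbbab' → match
ii. 'aaba' → no match
iii. 'abbabaa' → no match
iv. 'aaabba' → match
Total matched: 2

2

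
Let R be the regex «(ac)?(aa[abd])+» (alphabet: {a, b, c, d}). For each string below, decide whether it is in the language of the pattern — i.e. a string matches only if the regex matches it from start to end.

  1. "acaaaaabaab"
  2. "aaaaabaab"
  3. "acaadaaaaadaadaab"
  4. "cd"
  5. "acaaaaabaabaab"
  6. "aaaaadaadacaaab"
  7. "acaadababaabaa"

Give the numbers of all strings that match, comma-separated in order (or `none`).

1. "acaaaaabaab" → match
2. "aaaaabaab" → match
3 → match
4. "cd" → no match
5 → match
6 → no match
7 → no match

1, 2, 3, 5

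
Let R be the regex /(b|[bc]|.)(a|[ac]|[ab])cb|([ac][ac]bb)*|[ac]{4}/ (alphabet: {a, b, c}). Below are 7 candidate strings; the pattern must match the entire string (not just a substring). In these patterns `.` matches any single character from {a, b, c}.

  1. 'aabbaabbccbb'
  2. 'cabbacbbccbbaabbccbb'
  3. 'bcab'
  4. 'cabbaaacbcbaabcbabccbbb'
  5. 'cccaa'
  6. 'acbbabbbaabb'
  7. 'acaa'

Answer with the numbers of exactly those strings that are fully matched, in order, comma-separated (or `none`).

1, 2, 7

1 → match
2 → match
3 → no match
4 → no match
5 → no match
6 → no match
7 → match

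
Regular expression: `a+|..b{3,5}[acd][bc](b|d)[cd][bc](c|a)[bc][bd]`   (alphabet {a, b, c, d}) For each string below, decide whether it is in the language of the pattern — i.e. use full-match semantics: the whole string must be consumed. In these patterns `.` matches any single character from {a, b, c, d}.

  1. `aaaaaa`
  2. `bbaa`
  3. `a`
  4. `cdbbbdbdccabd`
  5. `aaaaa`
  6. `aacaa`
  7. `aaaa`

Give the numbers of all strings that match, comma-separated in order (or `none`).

1 → match
2 → no match
3 → match
4 → match
5 → match
6 → no match
7 → match

1, 3, 4, 5, 7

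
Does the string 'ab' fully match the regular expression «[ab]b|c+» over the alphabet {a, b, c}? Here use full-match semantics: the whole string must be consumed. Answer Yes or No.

Yes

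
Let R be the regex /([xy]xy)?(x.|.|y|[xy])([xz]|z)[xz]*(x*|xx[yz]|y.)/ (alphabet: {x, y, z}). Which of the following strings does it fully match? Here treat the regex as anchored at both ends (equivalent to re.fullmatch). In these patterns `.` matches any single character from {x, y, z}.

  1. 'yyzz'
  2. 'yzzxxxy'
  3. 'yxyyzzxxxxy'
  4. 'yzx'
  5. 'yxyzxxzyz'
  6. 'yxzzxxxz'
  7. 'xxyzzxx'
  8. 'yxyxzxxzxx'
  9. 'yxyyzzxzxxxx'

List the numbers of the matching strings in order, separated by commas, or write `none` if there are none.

1. 'yyzz' → no match
2. 'yzzxxxy' → match
3. 'yxyyzzxxxxy' → match
4. 'yzx' → match
5. 'yxyzxxzyz' → match
6. 'yxzzxxxz' → match
7. 'xxyzzxx' → match
8. 'yxyxzxxzxx' → match
9. 'yxyyzzxzxxxx' → match

2, 3, 4, 5, 6, 7, 8, 9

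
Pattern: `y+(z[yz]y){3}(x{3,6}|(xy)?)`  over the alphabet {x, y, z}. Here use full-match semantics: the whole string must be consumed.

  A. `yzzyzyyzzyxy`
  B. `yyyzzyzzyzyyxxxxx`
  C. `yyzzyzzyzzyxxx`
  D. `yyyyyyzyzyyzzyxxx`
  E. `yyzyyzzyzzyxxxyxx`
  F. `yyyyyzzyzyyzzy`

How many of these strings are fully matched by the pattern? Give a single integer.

4

A → match
B → match
C → match
D → no match
E → no match
F → match
Total matched: 4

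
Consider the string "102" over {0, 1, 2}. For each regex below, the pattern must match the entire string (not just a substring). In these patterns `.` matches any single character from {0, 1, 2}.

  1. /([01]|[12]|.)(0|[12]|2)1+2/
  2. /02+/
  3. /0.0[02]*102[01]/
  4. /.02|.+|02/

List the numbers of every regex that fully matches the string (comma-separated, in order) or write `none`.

1 → no match — must end with "12"
2 → no match — must start with "02"
3 → no match — must start with "0"
4 → match

4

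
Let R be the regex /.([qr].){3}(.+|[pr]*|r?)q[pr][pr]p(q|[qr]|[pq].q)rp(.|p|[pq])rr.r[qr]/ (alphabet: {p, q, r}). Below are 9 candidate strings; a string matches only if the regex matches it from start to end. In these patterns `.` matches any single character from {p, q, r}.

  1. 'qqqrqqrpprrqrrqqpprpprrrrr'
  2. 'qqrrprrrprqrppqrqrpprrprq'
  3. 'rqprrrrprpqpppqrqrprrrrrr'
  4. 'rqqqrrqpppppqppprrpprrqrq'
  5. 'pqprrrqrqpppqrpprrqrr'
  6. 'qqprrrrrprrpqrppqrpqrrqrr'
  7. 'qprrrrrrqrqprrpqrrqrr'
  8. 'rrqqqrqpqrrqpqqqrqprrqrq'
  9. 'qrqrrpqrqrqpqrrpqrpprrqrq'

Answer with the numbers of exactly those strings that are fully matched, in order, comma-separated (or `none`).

2, 3, 4, 5, 6

1 → no match
2 → match
3 → match
4 → match
5 → match
6 → match
7 → no match
8 → no match
9 → no match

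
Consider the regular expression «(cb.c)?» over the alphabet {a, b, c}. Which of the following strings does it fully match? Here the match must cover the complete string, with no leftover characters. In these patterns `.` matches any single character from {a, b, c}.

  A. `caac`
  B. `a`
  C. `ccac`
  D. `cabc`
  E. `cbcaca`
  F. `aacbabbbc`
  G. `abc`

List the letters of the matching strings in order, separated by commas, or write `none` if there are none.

none

A → no match
B → no match
C → no match
D → no match
E → no match
F → no match
G → no match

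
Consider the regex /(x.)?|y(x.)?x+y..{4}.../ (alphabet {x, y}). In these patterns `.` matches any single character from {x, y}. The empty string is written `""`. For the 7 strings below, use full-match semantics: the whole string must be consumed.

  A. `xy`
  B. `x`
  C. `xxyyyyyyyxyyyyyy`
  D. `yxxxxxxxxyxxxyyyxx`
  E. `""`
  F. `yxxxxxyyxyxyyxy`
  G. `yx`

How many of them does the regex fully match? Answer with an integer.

4

A → match
B → no match
C → no match
D → match
E → match
F → match
G → no match
Total matched: 4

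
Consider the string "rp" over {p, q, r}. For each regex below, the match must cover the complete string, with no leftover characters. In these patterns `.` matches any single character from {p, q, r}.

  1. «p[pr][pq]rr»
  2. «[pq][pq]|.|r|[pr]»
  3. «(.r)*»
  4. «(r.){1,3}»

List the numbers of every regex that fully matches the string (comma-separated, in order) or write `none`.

1 → no match — must start with "p"
2 → no match
3 → no match
4 → match

4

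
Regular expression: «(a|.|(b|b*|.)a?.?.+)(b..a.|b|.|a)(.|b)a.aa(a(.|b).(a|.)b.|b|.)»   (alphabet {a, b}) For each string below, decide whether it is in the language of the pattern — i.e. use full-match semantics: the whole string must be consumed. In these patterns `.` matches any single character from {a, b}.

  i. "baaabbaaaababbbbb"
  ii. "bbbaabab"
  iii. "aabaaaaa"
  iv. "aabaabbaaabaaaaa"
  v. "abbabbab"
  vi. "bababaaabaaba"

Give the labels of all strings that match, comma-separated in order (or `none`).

i → no match
ii → no match
iii → match
iv → match
v → no match
vi → match

iii, iv, vi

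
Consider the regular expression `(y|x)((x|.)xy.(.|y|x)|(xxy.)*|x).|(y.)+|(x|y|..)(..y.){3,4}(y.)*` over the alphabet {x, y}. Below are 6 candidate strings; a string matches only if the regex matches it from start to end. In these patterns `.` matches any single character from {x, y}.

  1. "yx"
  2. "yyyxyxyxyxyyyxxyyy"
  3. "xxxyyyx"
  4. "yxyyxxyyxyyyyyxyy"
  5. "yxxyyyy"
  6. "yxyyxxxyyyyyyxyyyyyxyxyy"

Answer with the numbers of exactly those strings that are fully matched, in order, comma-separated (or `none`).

1, 2, 3, 4, 5

1 → match
2 → match
3 → match
4 → match
5 → match
6 → no match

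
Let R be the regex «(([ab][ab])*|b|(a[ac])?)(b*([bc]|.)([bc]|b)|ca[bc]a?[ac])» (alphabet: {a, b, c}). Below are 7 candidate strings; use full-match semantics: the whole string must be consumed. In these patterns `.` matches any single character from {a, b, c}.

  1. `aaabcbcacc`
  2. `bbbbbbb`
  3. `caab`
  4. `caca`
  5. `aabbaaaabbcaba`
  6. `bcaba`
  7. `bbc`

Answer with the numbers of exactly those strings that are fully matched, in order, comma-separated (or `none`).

1 → no match
2 → match
3 → no match
4 → match
5 → match
6 → match
7 → match

2, 4, 5, 6, 7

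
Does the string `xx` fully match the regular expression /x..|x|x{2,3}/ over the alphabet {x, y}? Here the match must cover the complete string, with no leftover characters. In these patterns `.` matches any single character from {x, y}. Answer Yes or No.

Yes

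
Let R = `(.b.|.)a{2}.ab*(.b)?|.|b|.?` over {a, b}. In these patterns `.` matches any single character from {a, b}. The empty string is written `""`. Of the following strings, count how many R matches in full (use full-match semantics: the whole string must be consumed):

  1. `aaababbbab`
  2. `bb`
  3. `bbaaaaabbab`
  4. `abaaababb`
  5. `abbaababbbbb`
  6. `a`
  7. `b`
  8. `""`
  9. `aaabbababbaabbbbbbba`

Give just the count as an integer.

7

1 → match
2 → no match
3 → match
4 → match
5 → match
6 → match
7 → match
8 → match
9 → no match
Total matched: 7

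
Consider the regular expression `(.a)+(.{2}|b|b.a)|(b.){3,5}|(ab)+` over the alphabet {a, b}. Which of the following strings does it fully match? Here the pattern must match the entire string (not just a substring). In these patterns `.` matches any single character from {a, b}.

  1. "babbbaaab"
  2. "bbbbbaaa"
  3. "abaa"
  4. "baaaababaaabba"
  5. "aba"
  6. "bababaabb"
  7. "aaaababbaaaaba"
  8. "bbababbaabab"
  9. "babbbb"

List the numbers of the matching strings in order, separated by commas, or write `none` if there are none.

1. "babbbaaab" → no match
2. "bbbbbaaa" → no match
3. "abaa" → no match
4 → no match
5. "aba" → no match
6. "bababaabb" → no match
7 → no match
8. "bbababbaabab" → no match
9. "babbbb" → match

9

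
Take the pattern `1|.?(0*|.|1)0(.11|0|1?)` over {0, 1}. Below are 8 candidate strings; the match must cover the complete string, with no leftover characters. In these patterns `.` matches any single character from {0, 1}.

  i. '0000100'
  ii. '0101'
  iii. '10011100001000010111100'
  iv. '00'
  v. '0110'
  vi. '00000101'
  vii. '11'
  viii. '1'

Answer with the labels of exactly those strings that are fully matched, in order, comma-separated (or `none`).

ii, iv, viii

i → no match
ii → match
iii → no match
iv → match
v → no match
vi → no match
vii → no match
viii → match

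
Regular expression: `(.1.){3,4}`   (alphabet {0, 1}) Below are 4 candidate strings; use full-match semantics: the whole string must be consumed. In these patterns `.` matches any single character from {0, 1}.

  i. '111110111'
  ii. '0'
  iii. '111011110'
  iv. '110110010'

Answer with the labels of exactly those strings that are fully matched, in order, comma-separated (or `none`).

i, iii, iv

i. '111110111' → match
ii. '0' → no match
iii. '111011110' → match
iv. '110110010' → match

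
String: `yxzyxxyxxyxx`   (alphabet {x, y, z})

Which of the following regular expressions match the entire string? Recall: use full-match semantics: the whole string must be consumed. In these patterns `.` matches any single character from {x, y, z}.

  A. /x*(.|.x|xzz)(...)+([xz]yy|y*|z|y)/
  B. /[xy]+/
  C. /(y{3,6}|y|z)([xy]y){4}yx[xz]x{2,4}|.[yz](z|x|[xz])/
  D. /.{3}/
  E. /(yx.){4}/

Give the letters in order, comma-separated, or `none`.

E

A → no match
B → no match
C → no match
D → no match
E → match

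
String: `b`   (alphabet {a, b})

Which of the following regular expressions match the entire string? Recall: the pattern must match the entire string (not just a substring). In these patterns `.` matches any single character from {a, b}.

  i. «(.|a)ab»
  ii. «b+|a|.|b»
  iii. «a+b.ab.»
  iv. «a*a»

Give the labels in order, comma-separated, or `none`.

ii

i → no match — must end with `ab`
ii → match
iii → no match — must start with `a`
iv → no match — must end with `a`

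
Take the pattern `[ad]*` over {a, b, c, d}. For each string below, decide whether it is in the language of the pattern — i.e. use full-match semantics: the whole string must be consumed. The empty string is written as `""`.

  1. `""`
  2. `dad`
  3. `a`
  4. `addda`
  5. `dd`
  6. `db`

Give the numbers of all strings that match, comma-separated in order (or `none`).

1, 2, 3, 4, 5

1 → match
2 → match
3 → match
4 → match
5 → match
6 → no match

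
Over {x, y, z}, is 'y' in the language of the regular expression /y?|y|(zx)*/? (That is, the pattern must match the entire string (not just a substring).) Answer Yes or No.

Yes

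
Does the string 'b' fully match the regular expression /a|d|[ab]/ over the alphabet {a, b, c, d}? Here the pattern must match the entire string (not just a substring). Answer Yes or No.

Yes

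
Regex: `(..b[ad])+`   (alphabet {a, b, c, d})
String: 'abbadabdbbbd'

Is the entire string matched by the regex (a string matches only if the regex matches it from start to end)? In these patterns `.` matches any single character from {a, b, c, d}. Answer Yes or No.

Yes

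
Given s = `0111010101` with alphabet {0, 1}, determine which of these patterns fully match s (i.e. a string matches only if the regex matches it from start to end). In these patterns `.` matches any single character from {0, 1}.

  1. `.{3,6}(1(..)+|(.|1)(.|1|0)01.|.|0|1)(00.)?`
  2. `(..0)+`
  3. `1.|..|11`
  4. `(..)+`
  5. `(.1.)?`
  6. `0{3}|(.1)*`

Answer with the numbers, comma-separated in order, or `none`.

1 → match
2 → no match — must end with `0`
3 → no match
4 → match
5 → no match
6 → match

1, 4, 6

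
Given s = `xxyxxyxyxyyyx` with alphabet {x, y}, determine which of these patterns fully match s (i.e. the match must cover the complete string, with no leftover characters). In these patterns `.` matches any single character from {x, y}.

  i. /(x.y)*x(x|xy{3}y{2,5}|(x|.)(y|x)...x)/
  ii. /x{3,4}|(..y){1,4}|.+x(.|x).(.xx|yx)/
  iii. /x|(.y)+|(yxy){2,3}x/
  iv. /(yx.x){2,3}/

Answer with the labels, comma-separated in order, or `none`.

i, ii

i → match
ii → match
iii → no match
iv → no match — must start with `yx`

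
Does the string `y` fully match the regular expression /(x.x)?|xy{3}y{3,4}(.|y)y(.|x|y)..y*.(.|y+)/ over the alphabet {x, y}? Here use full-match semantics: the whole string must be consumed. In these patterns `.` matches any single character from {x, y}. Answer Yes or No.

No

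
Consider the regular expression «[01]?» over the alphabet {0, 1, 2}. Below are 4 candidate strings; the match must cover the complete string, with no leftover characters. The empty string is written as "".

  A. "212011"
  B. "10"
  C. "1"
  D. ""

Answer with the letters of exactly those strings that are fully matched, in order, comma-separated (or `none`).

A. "212011" → no match
B. "10" → no match
C. "1" → match
D. "" → match

C, D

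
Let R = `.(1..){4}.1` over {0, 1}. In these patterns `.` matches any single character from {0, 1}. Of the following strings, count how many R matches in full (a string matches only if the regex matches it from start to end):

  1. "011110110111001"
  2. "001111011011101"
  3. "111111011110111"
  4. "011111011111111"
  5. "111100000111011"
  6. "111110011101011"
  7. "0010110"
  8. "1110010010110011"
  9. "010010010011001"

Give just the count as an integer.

4

1 → match
2 → no match
3 → match
4 → match
5 → no match
6 → no match
7. "0010110" → no match — must end with "1"
8 → no match
9 → match
Total matched: 4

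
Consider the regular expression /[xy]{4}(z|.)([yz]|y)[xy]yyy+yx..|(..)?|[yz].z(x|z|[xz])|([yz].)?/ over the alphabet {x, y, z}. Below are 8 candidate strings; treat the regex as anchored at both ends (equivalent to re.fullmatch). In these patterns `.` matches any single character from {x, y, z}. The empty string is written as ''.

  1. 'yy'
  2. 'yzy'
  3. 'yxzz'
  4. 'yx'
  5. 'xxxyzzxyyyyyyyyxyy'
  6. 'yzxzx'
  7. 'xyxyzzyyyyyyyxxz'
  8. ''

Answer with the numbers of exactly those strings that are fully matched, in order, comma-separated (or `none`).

1, 3, 4, 5, 7, 8

1. 'yy' → match
2. 'yzy' → no match
3. 'yxzz' → match
4. 'yx' → match
5 → match
6. 'yzxzx' → no match
7 → match
8. '' → match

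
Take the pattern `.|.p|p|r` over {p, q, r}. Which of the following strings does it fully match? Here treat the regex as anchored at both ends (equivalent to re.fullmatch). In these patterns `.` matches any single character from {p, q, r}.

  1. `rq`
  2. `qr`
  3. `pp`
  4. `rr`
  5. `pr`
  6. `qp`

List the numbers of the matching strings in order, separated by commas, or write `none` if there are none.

1. `rq` → no match
2. `qr` → no match
3. `pp` → match
4. `rr` → no match
5. `pr` → no match
6. `qp` → match

3, 6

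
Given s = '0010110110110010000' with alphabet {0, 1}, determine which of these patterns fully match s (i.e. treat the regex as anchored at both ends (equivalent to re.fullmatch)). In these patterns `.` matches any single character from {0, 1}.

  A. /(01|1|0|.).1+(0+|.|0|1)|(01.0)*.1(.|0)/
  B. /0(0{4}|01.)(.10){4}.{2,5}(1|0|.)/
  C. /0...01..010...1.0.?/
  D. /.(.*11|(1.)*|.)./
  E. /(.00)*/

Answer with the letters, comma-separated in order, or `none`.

B

A → no match
B → match
C → no match
D → no match
E → no match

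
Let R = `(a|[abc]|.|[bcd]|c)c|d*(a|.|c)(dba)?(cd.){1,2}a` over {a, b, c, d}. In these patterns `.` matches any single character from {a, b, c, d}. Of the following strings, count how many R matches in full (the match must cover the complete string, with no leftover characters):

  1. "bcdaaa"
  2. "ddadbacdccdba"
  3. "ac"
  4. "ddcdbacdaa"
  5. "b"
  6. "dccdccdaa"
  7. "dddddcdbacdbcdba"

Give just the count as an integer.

1 → no match
2 → match
3 → match
4 → match
5 → no match
6 → match
7 → match
Total matched: 5

5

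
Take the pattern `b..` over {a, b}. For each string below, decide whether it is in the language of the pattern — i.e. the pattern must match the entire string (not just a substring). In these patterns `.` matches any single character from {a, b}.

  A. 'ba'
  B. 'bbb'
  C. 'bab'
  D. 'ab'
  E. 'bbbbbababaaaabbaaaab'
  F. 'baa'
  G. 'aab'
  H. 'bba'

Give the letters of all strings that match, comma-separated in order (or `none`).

A → no match
B → match
C → match
D → no match — must start with 'b'
E → no match
F → match
G → no match — must start with 'b'
H → match

B, C, F, H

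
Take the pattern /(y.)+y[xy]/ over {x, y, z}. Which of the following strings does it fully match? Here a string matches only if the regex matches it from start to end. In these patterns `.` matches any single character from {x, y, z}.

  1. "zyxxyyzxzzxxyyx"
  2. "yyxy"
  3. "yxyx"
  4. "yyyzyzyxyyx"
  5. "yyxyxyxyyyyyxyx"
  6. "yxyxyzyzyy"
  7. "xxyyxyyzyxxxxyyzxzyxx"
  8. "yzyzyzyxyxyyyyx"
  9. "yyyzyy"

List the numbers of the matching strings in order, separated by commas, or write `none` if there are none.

3, 6, 9

1 → no match — must start with "y"
2 → no match
3 → match
4 → no match
5 → no match
6 → match
7 → no match — must start with "y"
8 → no match
9 → match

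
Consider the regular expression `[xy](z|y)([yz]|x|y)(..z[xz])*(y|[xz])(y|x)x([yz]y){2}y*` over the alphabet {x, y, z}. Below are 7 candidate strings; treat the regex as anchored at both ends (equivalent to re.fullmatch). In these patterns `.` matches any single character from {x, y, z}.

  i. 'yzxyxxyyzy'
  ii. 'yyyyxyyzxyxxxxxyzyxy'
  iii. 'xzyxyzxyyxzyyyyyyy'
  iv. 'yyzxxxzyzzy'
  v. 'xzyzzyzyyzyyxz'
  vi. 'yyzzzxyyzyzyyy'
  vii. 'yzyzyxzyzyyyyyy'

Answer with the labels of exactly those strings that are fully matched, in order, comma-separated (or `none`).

i, iii, vii

i → match
ii → no match
iii → match
iv → no match
v → no match
vi → no match
vii → match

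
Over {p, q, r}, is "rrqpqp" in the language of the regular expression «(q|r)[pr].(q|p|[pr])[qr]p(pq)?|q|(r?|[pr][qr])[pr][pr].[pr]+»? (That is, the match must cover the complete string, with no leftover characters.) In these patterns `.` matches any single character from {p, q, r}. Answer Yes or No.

Yes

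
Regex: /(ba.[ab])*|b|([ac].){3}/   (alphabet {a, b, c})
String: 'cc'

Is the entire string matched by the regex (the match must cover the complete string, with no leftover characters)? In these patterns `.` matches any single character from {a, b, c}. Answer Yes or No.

No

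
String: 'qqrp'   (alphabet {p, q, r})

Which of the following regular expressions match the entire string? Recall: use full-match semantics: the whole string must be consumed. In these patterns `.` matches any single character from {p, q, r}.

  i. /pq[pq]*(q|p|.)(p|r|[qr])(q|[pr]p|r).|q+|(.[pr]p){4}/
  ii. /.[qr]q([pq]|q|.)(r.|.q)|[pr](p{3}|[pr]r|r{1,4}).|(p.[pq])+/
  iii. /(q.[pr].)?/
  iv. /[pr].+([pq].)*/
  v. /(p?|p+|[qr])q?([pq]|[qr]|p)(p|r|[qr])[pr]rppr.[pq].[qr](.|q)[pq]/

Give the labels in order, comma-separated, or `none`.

iii

i → no match
ii → no match
iii → match
iv → no match
v → no match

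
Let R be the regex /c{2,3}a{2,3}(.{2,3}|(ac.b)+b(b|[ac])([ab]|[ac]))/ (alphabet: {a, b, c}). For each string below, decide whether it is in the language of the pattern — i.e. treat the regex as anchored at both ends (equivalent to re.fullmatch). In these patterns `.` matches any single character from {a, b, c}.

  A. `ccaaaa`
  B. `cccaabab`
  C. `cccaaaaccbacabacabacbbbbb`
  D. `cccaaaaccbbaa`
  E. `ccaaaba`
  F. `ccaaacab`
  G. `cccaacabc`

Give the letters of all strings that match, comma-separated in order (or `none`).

A. `ccaaaa` → match
B. `cccaabab` → match
C → match
D → match
E. `ccaaaba` → match
F. `ccaaacab` → match
G. `cccaacabc` → no match

A, B, C, D, E, F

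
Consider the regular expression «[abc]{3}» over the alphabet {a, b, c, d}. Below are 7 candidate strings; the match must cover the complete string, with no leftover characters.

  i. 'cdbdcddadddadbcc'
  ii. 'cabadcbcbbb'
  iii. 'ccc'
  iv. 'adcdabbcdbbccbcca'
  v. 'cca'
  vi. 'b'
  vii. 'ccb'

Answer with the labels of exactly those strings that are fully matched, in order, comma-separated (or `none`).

i → no match
ii → no match
iii → match
iv → no match
v → match
vi → no match
vii → match

iii, v, vii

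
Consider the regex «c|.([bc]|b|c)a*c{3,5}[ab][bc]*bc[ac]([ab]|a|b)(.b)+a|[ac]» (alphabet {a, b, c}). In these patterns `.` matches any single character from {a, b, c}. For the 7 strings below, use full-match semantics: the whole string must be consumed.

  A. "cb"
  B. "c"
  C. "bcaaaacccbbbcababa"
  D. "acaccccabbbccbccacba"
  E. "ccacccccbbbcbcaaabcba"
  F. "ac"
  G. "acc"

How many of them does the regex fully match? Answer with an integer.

4

A → no match
B → match
C → match
D → match
E → match
F → no match
G → no match
Total matched: 4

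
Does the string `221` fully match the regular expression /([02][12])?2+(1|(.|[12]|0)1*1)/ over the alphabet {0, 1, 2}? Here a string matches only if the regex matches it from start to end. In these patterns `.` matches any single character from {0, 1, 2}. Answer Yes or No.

Yes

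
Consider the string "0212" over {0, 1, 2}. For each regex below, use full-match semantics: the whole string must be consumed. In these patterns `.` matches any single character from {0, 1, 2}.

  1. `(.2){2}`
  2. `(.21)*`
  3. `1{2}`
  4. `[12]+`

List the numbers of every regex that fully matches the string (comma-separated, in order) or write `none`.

1 → match
2 → no match
3 → no match — must start with "1"
4 → no match

1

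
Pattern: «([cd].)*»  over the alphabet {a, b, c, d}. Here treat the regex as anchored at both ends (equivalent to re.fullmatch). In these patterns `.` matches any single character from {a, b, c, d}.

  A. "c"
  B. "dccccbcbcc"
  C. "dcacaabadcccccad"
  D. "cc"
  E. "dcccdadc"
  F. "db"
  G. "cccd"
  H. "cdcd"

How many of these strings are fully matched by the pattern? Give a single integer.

A. "c" → no match
B. "dccccbcbcc" → match
C → no match
D. "cc" → match
E. "dcccdadc" → match
F. "db" → match
G. "cccd" → match
H. "cdcd" → match
Total matched: 6

6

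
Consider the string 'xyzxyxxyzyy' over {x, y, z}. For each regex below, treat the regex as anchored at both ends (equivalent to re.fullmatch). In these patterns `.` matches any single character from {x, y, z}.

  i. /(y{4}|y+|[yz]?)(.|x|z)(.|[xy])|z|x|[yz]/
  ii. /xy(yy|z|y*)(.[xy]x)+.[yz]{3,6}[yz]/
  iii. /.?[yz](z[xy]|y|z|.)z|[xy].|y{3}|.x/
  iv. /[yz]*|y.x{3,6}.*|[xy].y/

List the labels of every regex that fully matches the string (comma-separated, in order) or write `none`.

i → no match
ii → match
iii → no match
iv → no match

ii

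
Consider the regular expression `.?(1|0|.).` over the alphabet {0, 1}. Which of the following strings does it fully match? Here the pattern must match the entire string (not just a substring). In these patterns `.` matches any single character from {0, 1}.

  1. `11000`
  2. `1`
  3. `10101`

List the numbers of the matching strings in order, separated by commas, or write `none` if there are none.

none

1. `11000` → no match
2. `1` → no match
3. `10101` → no match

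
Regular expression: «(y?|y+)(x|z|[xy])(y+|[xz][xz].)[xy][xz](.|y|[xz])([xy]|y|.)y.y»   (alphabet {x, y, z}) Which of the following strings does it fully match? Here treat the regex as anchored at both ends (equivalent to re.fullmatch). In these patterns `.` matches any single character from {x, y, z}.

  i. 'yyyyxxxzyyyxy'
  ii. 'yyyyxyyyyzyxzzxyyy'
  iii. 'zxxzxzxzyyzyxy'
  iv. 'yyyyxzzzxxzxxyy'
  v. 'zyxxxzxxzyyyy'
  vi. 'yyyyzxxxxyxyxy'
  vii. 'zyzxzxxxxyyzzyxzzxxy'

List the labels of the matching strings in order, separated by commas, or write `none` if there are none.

vi

i → no match
ii → no match
iii → no match
iv → no match
v → no match
vi → match
vii → no match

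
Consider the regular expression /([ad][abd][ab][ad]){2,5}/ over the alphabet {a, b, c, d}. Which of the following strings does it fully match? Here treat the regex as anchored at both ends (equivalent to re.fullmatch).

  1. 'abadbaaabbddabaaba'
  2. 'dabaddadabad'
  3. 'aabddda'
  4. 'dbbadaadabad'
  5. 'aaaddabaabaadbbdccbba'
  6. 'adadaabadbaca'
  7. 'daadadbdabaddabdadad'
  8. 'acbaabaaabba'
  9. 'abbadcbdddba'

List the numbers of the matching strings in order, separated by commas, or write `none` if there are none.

1 → no match
2. 'dabaddadabad' → match
3. 'aabddda' → no match
4. 'dbbadaadabad' → match
5 → no match
6 → no match
7 → match
8. 'acbaabaaabba' → no match
9. 'abbadcbdddba' → no match

2, 4, 7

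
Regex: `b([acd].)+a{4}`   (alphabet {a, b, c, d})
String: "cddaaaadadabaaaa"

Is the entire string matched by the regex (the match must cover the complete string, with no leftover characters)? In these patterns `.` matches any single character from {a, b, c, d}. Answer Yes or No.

Every match must start with "b", but "cddaaaadadabaaaa" does not.

No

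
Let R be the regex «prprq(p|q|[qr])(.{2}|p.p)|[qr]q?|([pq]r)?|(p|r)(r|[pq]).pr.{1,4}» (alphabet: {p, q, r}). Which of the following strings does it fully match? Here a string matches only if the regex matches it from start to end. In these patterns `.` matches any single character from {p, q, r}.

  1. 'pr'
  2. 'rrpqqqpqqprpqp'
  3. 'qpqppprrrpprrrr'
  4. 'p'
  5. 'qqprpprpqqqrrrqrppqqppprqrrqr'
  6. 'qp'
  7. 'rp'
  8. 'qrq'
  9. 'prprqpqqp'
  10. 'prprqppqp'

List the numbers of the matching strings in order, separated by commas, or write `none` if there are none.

1 → match
2 → no match
3 → no match
4 → no match
5 → no match
6 → no match
7 → no match
8 → no match
9 → no match
10 → match

1, 10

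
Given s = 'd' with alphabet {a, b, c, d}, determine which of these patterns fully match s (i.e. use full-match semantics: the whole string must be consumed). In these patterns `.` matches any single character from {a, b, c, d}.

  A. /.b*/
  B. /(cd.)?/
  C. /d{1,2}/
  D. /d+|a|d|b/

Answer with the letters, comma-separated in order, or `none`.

A → match
B → no match
C → match
D → match

A, C, D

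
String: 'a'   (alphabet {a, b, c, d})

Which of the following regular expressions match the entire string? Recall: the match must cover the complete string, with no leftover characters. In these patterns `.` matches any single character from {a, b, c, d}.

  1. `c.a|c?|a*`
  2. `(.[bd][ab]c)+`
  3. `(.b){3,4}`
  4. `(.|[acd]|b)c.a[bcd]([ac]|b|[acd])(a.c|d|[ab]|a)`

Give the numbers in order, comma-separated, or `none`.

1

1 → match
2 → no match — must end with 'c'
3 → no match — must end with 'b'
4 → no match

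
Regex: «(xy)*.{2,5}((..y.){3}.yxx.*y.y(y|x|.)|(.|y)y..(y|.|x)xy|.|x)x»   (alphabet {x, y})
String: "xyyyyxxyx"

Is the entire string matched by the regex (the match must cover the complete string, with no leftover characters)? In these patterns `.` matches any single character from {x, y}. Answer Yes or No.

Yes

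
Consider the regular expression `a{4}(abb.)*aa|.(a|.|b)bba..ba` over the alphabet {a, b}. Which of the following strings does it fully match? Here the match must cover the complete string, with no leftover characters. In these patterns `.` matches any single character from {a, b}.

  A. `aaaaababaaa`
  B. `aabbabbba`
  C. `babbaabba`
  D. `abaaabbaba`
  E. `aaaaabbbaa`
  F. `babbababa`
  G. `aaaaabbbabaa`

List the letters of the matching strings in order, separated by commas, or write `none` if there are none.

A. `aaaaababaaa` → no match
B. `aabbabbba` → match
C. `babbaabba` → match
D. `abaaabbaba` → no match
E. `aaaaabbbaa` → match
F. `babbababa` → match
G. `aaaaabbbabaa` → no match

B, C, E, F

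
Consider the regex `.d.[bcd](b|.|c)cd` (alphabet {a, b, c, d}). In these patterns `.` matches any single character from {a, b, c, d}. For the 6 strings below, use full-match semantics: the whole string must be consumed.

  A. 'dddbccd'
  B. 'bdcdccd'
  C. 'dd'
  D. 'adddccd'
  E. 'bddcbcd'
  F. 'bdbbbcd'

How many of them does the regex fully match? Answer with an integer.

A → match
B → match
C → no match — must end with 'cd'
D → match
E → match
F → match
Total matched: 5

5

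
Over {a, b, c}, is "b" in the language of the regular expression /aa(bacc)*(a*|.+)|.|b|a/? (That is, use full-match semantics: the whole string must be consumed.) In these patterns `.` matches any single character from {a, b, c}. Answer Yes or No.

Yes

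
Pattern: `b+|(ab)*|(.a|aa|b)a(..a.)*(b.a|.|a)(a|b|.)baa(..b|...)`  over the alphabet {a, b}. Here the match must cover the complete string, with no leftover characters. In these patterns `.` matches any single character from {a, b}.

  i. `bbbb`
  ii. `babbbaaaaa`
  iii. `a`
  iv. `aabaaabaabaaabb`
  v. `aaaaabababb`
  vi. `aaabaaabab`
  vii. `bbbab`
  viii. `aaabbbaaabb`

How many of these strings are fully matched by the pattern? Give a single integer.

3

i. `bbbb` → match
ii. `babbbaaaaa` → match
iii. `a` → no match
iv → no match
v. `aaaaabababb` → no match
vi. `aaabaaabab` → no match
vii. `bbbab` → no match
viii. `aaabbbaaabb` → match
Total matched: 3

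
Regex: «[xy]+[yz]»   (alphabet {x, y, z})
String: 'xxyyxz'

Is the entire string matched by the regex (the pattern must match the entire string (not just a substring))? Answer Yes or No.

Yes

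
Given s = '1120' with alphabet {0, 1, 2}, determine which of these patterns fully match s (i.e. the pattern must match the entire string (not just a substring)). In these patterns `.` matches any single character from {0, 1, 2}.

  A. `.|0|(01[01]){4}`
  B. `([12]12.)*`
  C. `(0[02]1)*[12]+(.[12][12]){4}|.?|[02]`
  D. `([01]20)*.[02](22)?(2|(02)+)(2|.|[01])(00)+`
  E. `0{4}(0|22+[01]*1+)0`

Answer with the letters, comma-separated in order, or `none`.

B

A → no match
B → match
C → no match
D → no match — must end with '00'
E → no match — must start with '0'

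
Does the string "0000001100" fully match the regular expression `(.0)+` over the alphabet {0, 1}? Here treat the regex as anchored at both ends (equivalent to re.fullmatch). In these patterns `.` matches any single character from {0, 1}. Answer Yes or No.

No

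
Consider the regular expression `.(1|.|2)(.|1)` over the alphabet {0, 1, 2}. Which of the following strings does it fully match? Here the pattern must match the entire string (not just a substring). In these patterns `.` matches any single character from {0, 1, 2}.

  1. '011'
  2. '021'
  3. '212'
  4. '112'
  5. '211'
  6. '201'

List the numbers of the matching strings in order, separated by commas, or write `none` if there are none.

1 → match
2 → match
3 → match
4 → match
5 → match
6 → match

1, 2, 3, 4, 5, 6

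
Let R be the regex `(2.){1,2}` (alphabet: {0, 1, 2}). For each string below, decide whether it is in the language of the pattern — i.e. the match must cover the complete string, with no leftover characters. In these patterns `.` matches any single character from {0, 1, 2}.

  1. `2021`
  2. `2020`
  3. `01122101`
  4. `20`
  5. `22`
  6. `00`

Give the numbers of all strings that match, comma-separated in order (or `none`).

1. `2021` → match
2. `2020` → match
3. `01122101` → no match — must start with `2`
4. `20` → match
5. `22` → match
6. `00` → no match — must start with `2`

1, 2, 4, 5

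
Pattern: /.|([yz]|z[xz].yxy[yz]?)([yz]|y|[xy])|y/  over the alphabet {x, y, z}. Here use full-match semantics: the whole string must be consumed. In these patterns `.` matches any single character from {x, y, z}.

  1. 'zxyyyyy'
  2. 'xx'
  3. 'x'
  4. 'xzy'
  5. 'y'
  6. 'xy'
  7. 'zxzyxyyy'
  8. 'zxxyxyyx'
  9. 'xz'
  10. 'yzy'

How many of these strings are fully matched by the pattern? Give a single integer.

1. 'zxyyyyy' → no match
2. 'xx' → no match
3. 'x' → match
4. 'xzy' → no match
5. 'y' → match
6. 'xy' → no match
7. 'zxzyxyyy' → match
8. 'zxxyxyyx' → match
9. 'xz' → no match
10. 'yzy' → no match
Total matched: 4

4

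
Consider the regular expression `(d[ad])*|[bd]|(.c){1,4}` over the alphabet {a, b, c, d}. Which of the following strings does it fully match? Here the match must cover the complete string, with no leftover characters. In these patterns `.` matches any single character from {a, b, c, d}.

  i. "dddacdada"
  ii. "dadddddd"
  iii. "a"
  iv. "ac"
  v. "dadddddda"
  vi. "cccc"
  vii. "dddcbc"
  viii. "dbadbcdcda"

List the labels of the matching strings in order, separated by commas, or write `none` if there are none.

i → no match
ii → match
iii → no match
iv → match
v → no match
vi → match
vii → no match
viii → no match

ii, iv, vi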